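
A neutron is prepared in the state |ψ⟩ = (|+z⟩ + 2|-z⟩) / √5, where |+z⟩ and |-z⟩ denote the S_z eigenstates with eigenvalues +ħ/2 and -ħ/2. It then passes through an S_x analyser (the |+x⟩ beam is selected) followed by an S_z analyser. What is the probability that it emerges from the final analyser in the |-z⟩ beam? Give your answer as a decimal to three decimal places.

First analyser (S_x): P(|+x⟩) = |⟨+x|ψ⟩|² = 9/10.
After stage 1 the state is |+x⟩; P(|-z⟩) = |⟨-z|+x⟩|² = 1/2.
Joint probability = 9/10 × 1/2 = 0.450.

0.450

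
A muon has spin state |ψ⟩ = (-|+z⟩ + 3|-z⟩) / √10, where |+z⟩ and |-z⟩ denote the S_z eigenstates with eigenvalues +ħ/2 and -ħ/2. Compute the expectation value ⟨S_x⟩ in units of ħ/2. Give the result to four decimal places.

-0.6000

⟨σ_x⟩ = 2 Re(a* b)/(|a|²+|b|²) with a = -1, b = 3.
a* b = -3, so ⟨σ_x⟩ = -6/10.
⟨S_x⟩ = (ħ/2)·⟨σ_x⟩.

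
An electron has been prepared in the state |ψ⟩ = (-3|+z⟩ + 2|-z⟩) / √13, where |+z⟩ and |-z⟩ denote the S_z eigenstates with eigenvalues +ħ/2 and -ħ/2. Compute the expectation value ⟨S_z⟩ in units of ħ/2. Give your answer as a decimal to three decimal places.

⟨σ_z⟩ = |a|² - |b|² divided by |a|²+|b|², with a, b the |+z⟩, |-z⟩ amplitudes.
= (9 - 4)/13 = 5/13.
⟨S_z⟩ = (ħ/2)·⟨σ_z⟩.

0.385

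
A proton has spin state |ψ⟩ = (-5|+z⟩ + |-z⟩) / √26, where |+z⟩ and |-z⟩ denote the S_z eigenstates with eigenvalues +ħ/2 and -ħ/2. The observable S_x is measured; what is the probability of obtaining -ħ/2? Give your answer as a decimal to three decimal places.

|-x⟩ = (|+z⟩ - |-z⟩)/√2, so ⟨-x|ψ⟩ = (-6) / (√2·√26).
P = |-6|² / 52 = 36/52.

0.692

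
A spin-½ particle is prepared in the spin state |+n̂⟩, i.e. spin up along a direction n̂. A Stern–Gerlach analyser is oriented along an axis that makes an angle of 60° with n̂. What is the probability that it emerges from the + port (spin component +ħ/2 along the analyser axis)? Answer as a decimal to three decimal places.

For spin-½, the probability of finding spin-up along an axis at angle θ to the initial spin direction is cos²(θ/2); spin-down is sin²(θ/2).
θ = 60°, so P = cos²(30°) ≈ 0.750.

0.750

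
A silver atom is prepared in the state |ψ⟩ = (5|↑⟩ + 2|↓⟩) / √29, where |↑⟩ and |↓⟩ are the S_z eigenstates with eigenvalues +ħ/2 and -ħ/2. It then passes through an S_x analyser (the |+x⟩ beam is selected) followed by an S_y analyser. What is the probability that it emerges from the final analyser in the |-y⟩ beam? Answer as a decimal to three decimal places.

0.422

First analyser (S_x): P(|+x⟩) = |⟨+x|ψ⟩|² = 49/58.
After stage 1 the state is |+x⟩; P(|-y⟩) = |⟨-y|+x⟩|² = 1/2.
Joint probability = 49/58 × 1/2 = 0.422.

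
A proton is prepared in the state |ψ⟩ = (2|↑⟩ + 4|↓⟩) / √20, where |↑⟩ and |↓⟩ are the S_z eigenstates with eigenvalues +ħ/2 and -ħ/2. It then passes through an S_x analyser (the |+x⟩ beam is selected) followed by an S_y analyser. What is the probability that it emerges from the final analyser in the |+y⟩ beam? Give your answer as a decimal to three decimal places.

First analyser (S_x): P(|+x⟩) = |⟨+x|ψ⟩|² = 36/40.
After stage 1 the state is |+x⟩; P(|+y⟩) = |⟨+y|+x⟩|² = 1/2.
Joint probability = 36/40 × 1/2 = 0.450.

0.450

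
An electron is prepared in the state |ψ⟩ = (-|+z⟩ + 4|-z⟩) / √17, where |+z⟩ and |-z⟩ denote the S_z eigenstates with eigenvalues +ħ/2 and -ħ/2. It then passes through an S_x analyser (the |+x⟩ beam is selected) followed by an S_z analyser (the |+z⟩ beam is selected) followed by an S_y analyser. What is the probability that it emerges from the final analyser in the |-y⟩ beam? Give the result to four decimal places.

0.0662

First analyser (S_x): P(|+x⟩) = |⟨+x|ψ⟩|² = 9/34.
After stage 1 the state is |+x⟩; P(|+z⟩) = |⟨+z|+x⟩|² = 1/2.
After stage 2 the state is |+z⟩; P(|-y⟩) = |⟨-y|+z⟩|² = 1/2.
Joint probability = 9/34 × 1/2 × 1/2 = 0.0662.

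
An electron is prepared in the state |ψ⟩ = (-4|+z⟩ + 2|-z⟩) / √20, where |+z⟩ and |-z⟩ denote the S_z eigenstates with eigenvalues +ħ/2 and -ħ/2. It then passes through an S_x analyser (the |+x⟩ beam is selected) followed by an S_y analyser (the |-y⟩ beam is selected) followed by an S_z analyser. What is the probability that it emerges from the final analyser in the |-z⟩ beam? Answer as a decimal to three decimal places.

0.025

First analyser (S_x): P(|+x⟩) = |⟨+x|ψ⟩|² = 4/40.
After stage 1 the state is |+x⟩; P(|-y⟩) = |⟨-y|+x⟩|² = 1/2.
After stage 2 the state is |-y⟩; P(|-z⟩) = |⟨-z|-y⟩|² = 1/2.
Joint probability = 4/40 × 1/2 × 1/2 = 0.025.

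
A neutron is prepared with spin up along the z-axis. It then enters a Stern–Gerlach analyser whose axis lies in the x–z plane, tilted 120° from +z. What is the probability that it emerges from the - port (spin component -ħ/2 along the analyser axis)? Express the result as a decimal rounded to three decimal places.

For spin-½, the probability of finding spin-up along an axis at angle θ to the initial spin direction is cos²(θ/2); spin-down is sin²(θ/2).
θ = 120°, so P = sin²(60°) ≈ 0.750.

0.750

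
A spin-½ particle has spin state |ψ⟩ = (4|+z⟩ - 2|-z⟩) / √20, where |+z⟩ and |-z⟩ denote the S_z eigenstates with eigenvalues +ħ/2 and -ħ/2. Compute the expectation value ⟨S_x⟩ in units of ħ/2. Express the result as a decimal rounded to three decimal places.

⟨σ_x⟩ = 2 Re(a* b)/(|a|²+|b|²) with a = 4, b = -2.
a* b = -8, so ⟨σ_x⟩ = -16/20.
⟨S_x⟩ = (ħ/2)·⟨σ_x⟩.

-0.800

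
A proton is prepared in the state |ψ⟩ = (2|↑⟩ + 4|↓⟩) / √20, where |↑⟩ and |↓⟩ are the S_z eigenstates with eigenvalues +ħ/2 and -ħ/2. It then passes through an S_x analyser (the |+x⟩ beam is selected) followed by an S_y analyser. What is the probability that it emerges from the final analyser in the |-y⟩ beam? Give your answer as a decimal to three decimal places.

0.450

First analyser (S_x): P(|+x⟩) = |⟨+x|ψ⟩|² = 36/40.
After stage 1 the state is |+x⟩; P(|-y⟩) = |⟨-y|+x⟩|² = 1/2.
Joint probability = 36/40 × 1/2 = 0.450.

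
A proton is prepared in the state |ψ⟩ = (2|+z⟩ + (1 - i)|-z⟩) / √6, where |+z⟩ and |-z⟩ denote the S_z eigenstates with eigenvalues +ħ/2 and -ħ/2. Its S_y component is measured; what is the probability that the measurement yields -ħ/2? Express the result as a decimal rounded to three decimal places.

|-y⟩ = (|+z⟩ - i|-z⟩)/√2, so ⟨-y|ψ⟩ = (3 + i) / (√2·√6).
P = |3 + i|² / 12 = 10/12.

0.833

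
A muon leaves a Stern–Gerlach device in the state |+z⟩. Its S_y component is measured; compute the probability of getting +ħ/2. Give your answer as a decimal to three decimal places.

In the S_z basis, |+z⟩ = |↑⟩ and |+y⟩ = (|↑⟩ + i|↓⟩)/√2.
|⟨+y|+z⟩|² = 1/2.

0.500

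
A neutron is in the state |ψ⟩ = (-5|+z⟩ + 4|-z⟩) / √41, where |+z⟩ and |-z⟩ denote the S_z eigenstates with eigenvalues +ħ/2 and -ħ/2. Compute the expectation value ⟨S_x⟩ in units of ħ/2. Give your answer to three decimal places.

⟨σ_x⟩ = 2 Re(a* b)/(|a|²+|b|²) with a = -5, b = 4.
a* b = -20, so ⟨σ_x⟩ = -40/41.
⟨S_x⟩ = (ħ/2)·⟨σ_x⟩.

-0.976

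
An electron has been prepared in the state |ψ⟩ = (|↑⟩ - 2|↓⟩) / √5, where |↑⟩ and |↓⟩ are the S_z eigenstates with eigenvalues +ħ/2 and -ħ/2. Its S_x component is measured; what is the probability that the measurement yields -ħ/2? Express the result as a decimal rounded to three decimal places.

|-x⟩ = (|↑⟩ - |↓⟩)/√2, so ⟨-x|ψ⟩ = (3) / (√2·√5).
P = |3|² / 10 = 9/10.

0.900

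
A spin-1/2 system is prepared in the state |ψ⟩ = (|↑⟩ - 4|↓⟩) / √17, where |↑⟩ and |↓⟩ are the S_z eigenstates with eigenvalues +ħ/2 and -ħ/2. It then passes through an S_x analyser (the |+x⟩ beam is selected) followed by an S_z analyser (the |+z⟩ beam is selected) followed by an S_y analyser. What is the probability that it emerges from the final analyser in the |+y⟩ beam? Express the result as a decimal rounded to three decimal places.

First analyser (S_x): P(|+x⟩) = |⟨+x|ψ⟩|² = 9/34.
After stage 1 the state is |+x⟩; P(|+z⟩) = |⟨+z|+x⟩|² = 1/2.
After stage 2 the state is |+z⟩; P(|+y⟩) = |⟨+y|+z⟩|² = 1/2.
Joint probability = 9/34 × 1/2 × 1/2 = 0.066.

0.066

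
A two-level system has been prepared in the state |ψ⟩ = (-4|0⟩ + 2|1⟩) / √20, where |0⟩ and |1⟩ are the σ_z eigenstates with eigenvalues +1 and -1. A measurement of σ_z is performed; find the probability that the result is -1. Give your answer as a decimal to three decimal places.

0.200

The -1 outcome corresponds to |1⟩. Its amplitude in |ψ⟩ is 2/√20.
P = |2|² / 20 = 4/20.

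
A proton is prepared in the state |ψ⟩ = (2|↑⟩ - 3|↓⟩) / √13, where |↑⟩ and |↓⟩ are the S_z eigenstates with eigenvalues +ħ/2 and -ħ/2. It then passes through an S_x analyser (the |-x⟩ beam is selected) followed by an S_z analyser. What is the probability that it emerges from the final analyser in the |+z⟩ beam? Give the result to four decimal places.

0.4808

First analyser (S_x): P(|-x⟩) = |⟨-x|ψ⟩|² = 25/26.
After stage 1 the state is |-x⟩; P(|+z⟩) = |⟨+z|-x⟩|² = 1/2.
Joint probability = 25/26 × 1/2 = 0.4808.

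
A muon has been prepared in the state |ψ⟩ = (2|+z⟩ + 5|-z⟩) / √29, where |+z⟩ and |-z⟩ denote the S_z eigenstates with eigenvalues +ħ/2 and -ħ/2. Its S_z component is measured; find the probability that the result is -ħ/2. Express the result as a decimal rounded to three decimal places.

The -ħ/2 outcome corresponds to |-z⟩. Its amplitude in |ψ⟩ is 5/√29.
P = |5|² / 29 = 25/29.

0.862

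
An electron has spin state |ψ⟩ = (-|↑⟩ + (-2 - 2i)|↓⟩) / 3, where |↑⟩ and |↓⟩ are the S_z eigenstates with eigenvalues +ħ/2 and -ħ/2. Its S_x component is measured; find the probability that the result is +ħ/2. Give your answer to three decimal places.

0.722

|+x⟩ = (|↑⟩ + |↓⟩)/√2, so ⟨+x|ψ⟩ = (-3 - 2i) / (√2·3).
P = |-3 - 2i|² / 18 = 13/18.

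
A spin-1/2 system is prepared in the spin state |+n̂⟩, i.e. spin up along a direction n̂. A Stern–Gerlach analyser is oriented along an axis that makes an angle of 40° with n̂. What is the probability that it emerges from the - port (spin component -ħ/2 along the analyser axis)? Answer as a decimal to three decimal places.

0.117

For spin-½, the probability of finding spin-up along an axis at angle θ to the initial spin direction is cos²(θ/2); spin-down is sin²(θ/2).
θ = 40°, so P = sin²(20°) ≈ 0.117.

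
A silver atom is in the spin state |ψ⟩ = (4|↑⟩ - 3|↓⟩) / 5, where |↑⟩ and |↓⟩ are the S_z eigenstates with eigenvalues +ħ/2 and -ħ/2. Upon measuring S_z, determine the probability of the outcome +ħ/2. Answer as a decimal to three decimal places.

The +ħ/2 outcome corresponds to |↑⟩. Its amplitude in |ψ⟩ is 4/5.
P = |4|² / 25 = 16/25.

0.640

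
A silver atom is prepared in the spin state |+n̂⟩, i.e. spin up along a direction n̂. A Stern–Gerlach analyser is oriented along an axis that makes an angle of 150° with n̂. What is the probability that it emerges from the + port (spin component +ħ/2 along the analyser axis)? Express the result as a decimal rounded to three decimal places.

For spin-½, the probability of finding spin-up along an axis at angle θ to the initial spin direction is cos²(θ/2); spin-down is sin²(θ/2).
θ = 150°, so P = cos²(75°) ≈ 0.067.

0.067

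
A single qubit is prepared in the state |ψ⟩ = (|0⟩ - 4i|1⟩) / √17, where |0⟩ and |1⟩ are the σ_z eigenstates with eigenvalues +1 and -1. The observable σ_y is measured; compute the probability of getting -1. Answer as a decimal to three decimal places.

|-y⟩ = (|0⟩ - i|1⟩)/√2, so ⟨-y|ψ⟩ = (5) / (√2·√17).
P = |5|² / 34 = 25/34.

0.735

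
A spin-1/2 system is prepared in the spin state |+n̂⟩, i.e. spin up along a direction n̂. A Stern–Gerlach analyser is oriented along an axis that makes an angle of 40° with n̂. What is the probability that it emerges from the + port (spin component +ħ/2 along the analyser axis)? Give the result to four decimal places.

For spin-½, the probability of finding spin-up along an axis at angle θ to the initial spin direction is cos²(θ/2); spin-down is sin²(θ/2).
θ = 40°, so P = cos²(20°) ≈ 0.8830.

0.8830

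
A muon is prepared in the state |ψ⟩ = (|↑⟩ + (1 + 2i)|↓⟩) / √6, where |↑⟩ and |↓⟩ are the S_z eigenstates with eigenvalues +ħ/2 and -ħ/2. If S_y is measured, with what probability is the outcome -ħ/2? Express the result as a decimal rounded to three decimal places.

|-y⟩ = (|↑⟩ - i|↓⟩)/√2, so ⟨-y|ψ⟩ = (-1 + i) / (√2·√6).
P = |-1 + i|² / 12 = 2/12.

0.167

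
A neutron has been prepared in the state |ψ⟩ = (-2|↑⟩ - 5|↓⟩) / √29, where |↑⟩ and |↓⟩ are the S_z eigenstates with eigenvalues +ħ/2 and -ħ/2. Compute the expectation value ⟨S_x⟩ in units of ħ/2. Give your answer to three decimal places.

⟨σ_x⟩ = 2 Re(a* b)/(|a|²+|b|²) with a = -2, b = -5.
a* b = 10, so ⟨σ_x⟩ = 20/29.
⟨S_x⟩ = (ħ/2)·⟨σ_x⟩.

0.690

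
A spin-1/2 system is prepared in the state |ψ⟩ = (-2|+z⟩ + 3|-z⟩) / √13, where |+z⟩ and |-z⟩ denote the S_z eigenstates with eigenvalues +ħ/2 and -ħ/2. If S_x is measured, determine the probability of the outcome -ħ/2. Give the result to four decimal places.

|-x⟩ = (|+z⟩ - |-z⟩)/√2, so ⟨-x|ψ⟩ = (-5) / (√2·√13).
P = |-5|² / 26 = 25/26.

0.9615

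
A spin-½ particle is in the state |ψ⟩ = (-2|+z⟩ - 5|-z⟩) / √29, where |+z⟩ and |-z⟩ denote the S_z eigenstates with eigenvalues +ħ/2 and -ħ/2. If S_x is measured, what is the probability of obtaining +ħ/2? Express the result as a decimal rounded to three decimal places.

0.845

|+x⟩ = (|+z⟩ + |-z⟩)/√2, so ⟨+x|ψ⟩ = (-7) / (√2·√29).
P = |-7|² / 58 = 49/58.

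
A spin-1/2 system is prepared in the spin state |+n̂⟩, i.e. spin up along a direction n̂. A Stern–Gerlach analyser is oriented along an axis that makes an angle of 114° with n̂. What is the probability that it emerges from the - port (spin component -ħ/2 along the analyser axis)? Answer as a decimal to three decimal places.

0.703

For spin-½, the probability of finding spin-up along an axis at angle θ to the initial spin direction is cos²(θ/2); spin-down is sin²(θ/2).
θ = 114°, so P = sin²(57°) ≈ 0.703.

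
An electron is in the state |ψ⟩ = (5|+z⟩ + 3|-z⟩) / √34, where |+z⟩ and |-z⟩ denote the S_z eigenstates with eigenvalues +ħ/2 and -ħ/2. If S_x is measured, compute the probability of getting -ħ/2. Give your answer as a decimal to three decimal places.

|-x⟩ = (|+z⟩ - |-z⟩)/√2, so ⟨-x|ψ⟩ = (2) / (√2·√34).
P = |2|² / 68 = 4/68.

0.059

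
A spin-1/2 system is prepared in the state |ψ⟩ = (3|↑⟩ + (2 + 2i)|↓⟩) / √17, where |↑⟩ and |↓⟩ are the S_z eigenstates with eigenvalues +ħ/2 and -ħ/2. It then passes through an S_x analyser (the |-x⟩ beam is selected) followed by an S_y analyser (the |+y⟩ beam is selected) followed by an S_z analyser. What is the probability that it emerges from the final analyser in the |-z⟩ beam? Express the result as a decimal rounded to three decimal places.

0.037

First analyser (S_x): P(|-x⟩) = |⟨-x|ψ⟩|² = 5/34.
After stage 1 the state is |-x⟩; P(|+y⟩) = |⟨+y|-x⟩|² = 1/2.
After stage 2 the state is |+y⟩; P(|-z⟩) = |⟨-z|+y⟩|² = 1/2.
Joint probability = 5/34 × 1/2 × 1/2 = 0.037.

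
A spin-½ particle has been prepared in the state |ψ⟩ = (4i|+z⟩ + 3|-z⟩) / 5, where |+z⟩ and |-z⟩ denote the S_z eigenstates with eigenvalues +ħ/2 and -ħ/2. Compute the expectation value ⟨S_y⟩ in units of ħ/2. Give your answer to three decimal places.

⟨σ_y⟩ = 2 Im(a* b)/(|a|²+|b|²) with a = 4i, b = 3.
a* b = -12i, so ⟨σ_y⟩ = -24/25.
⟨S_y⟩ = (ħ/2)·⟨σ_y⟩.

-0.960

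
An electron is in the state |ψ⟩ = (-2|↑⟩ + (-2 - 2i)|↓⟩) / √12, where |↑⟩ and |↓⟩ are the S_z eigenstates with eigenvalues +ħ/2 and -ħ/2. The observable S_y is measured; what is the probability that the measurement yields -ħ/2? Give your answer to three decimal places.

|-y⟩ = (|↑⟩ - i|↓⟩)/√2, so ⟨-y|ψ⟩ = (-2i) / (√2·√12).
P = |-2i|² / 24 = 4/24.

0.167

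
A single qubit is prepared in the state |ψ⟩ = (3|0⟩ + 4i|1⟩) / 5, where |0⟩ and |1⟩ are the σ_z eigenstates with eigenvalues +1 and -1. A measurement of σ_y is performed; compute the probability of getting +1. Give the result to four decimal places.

|+y⟩ = (|0⟩ + i|1⟩)/√2, so ⟨+y|ψ⟩ = (7) / (√2·5).
P = |7|² / 50 = 49/50.

0.9800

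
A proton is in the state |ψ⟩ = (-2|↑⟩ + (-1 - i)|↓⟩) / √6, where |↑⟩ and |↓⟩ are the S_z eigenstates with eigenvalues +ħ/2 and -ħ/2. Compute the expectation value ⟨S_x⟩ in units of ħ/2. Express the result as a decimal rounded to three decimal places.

⟨σ_x⟩ = 2 Re(a* b)/(|a|²+|b|²) with a = -2, b = (-1 - i).
a* b = (2 + 2i), so ⟨σ_x⟩ = 4/6.
⟨S_x⟩ = (ħ/2)·⟨σ_x⟩.

0.667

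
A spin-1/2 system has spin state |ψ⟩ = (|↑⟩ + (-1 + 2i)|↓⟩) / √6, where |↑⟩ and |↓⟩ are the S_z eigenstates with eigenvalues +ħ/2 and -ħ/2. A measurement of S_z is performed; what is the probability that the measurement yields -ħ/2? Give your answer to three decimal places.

0.833

The -ħ/2 outcome corresponds to |↓⟩. Its amplitude in |ψ⟩ is (-1 + 2i)/√6.
P = |-1 + 2i|² / 6 = 5/6.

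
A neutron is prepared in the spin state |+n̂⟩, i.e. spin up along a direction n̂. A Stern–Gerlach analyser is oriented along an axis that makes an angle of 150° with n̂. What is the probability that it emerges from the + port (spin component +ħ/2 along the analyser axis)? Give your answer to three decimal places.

For spin-½, the probability of finding spin-up along an axis at angle θ to the initial spin direction is cos²(θ/2); spin-down is sin²(θ/2).
θ = 150°, so P = cos²(75°) ≈ 0.067.

0.067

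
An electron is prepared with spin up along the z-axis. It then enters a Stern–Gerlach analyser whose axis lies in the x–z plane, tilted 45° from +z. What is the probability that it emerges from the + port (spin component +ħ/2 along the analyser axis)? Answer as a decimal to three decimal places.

For spin-½, the probability of finding spin-up along an axis at angle θ to the initial spin direction is cos²(θ/2); spin-down is sin²(θ/2).
θ = 45°, so P = cos²(22.5°) ≈ 0.854.

0.854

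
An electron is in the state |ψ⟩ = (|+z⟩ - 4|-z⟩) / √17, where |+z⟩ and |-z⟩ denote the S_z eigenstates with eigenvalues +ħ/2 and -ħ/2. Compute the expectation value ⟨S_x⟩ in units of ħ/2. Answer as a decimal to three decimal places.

-0.471

⟨σ_x⟩ = 2 Re(a* b)/(|a|²+|b|²) with a = 1, b = -4.
a* b = -4, so ⟨σ_x⟩ = -8/17.
⟨S_x⟩ = (ħ/2)·⟨σ_x⟩.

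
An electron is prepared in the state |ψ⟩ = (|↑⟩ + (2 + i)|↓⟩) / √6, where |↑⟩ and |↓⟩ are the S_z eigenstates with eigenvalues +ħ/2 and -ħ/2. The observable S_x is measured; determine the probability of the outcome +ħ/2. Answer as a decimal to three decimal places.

0.833

|+x⟩ = (|↑⟩ + |↓⟩)/√2, so ⟨+x|ψ⟩ = (3 + i) / (√2·√6).
P = |3 + i|² / 12 = 10/12.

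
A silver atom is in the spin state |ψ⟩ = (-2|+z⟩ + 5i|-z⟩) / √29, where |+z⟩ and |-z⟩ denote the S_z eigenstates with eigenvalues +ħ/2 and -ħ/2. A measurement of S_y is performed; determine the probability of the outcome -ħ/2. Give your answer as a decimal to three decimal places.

0.845

|-y⟩ = (|+z⟩ - i|-z⟩)/√2, so ⟨-y|ψ⟩ = (-7) / (√2·√29).
P = |-7|² / 58 = 49/58.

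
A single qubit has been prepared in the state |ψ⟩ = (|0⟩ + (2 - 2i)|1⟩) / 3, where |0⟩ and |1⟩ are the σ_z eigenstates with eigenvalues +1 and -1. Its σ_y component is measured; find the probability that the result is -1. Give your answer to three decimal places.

|-y⟩ = (|0⟩ - i|1⟩)/√2, so ⟨-y|ψ⟩ = (3 + 2i) / (√2·3).
P = |3 + 2i|² / 18 = 13/18.

0.722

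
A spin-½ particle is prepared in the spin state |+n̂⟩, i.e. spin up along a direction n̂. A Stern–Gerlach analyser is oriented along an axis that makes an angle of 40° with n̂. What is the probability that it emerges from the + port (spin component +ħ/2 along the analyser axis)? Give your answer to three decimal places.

0.883

For spin-½, the probability of finding spin-up along an axis at angle θ to the initial spin direction is cos²(θ/2); spin-down is sin²(θ/2).
θ = 40°, so P = cos²(20°) ≈ 0.883.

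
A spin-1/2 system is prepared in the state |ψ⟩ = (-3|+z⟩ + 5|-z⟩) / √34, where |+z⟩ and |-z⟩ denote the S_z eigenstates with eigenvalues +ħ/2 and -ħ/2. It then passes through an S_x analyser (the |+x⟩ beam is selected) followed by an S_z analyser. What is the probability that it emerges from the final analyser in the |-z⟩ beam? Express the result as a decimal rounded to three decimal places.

First analyser (S_x): P(|+x⟩) = |⟨+x|ψ⟩|² = 4/68.
After stage 1 the state is |+x⟩; P(|-z⟩) = |⟨-z|+x⟩|² = 1/2.
Joint probability = 4/68 × 1/2 = 0.029.

0.029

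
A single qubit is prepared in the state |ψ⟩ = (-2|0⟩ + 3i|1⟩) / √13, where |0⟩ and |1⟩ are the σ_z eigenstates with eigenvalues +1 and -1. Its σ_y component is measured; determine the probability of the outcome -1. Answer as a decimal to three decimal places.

|-y⟩ = (|0⟩ - i|1⟩)/√2, so ⟨-y|ψ⟩ = (-5) / (√2·√13).
P = |-5|² / 26 = 25/26.

0.962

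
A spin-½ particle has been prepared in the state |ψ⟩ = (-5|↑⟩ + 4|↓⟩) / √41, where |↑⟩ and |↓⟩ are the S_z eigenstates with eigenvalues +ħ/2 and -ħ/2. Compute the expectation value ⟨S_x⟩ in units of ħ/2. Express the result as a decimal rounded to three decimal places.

⟨σ_x⟩ = 2 Re(a* b)/(|a|²+|b|²) with a = -5, b = 4.
a* b = -20, so ⟨σ_x⟩ = -40/41.
⟨S_x⟩ = (ħ/2)·⟨σ_x⟩.

-0.976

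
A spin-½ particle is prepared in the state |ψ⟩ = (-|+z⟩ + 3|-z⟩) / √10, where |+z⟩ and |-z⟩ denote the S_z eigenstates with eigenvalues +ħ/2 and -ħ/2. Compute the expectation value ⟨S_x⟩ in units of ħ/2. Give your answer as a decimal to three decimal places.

⟨σ_x⟩ = 2 Re(a* b)/(|a|²+|b|²) with a = -1, b = 3.
a* b = -3, so ⟨σ_x⟩ = -6/10.
⟨S_x⟩ = (ħ/2)·⟨σ_x⟩.

-0.600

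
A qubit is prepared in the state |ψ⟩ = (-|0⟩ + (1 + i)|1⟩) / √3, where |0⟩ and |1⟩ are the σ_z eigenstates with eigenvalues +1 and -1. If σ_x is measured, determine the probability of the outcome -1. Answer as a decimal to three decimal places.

|-x⟩ = (|0⟩ - |1⟩)/√2, so ⟨-x|ψ⟩ = (-2 - i) / (√2·√3).
P = |-2 - i|² / 6 = 5/6.

0.833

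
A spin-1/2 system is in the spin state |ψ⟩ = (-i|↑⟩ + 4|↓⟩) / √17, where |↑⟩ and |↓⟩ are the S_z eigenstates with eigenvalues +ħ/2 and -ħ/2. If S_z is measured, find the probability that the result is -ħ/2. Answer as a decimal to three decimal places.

The -ħ/2 outcome corresponds to |↓⟩. Its amplitude in |ψ⟩ is 4/√17.
P = |4|² / 17 = 16/17.

0.941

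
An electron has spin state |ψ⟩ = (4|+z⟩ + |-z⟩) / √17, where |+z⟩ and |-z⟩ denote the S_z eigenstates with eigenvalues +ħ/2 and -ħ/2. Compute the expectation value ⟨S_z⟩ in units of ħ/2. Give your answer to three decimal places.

⟨σ_z⟩ = |a|² - |b|² divided by |a|²+|b|², with a, b the |+z⟩, |-z⟩ amplitudes.
= (16 - 1)/17 = 15/17.
⟨S_z⟩ = (ħ/2)·⟨σ_z⟩.

0.882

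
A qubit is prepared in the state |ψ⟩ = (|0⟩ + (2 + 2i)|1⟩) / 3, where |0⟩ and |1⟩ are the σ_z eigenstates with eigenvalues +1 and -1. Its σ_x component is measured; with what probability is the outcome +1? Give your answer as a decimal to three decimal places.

|+x⟩ = (|0⟩ + |1⟩)/√2, so ⟨+x|ψ⟩ = (3 + 2i) / (√2·3).
P = |3 + 2i|² / 18 = 13/18.

0.722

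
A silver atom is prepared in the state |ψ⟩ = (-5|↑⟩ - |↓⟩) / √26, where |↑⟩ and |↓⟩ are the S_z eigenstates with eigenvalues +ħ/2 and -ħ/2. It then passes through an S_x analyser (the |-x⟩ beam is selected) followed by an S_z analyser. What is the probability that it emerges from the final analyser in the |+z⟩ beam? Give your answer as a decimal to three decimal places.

0.154

First analyser (S_x): P(|-x⟩) = |⟨-x|ψ⟩|² = 16/52.
After stage 1 the state is |-x⟩; P(|+z⟩) = |⟨+z|-x⟩|² = 1/2.
Joint probability = 16/52 × 1/2 = 0.154.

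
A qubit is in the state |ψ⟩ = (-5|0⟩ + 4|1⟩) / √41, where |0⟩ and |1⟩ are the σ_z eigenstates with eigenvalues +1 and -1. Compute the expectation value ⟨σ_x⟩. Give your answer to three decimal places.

-0.976

⟨σ_x⟩ = 2 Re(a* b)/(|a|²+|b|²) with a = -5, b = 4.
a* b = -20, so ⟨σ_x⟩ = -40/41.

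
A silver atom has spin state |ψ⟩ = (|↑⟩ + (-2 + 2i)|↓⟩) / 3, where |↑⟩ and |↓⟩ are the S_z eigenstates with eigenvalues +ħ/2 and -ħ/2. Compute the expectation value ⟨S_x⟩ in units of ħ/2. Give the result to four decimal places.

-0.4444

⟨σ_x⟩ = 2 Re(a* b)/(|a|²+|b|²) with a = 1, b = (-2 + 2i).
a* b = (-2 + 2i), so ⟨σ_x⟩ = -4/9.
⟨S_x⟩ = (ħ/2)·⟨σ_x⟩.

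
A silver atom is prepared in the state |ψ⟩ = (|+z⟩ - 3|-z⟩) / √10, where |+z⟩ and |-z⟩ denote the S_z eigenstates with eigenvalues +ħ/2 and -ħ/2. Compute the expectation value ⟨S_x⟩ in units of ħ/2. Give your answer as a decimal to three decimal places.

-0.600

⟨σ_x⟩ = 2 Re(a* b)/(|a|²+|b|²) with a = 1, b = -3.
a* b = -3, so ⟨σ_x⟩ = -6/10.
⟨S_x⟩ = (ħ/2)·⟨σ_x⟩.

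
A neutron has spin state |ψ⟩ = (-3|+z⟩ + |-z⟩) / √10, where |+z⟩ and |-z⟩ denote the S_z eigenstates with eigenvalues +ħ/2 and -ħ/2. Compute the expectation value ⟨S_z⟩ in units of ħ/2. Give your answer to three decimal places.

0.800

⟨σ_z⟩ = |a|² - |b|² divided by |a|²+|b|², with a, b the |+z⟩, |-z⟩ amplitudes.
= (9 - 1)/10 = 8/10.
⟨S_z⟩ = (ħ/2)·⟨σ_z⟩.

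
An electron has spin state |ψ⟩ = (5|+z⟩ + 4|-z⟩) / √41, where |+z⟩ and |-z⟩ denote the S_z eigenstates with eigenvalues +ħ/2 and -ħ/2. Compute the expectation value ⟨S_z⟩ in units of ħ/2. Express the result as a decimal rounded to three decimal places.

⟨σ_z⟩ = |a|² - |b|² divided by |a|²+|b|², with a, b the |+z⟩, |-z⟩ amplitudes.
= (25 - 16)/41 = 9/41.
⟨S_z⟩ = (ħ/2)·⟨σ_z⟩.

0.220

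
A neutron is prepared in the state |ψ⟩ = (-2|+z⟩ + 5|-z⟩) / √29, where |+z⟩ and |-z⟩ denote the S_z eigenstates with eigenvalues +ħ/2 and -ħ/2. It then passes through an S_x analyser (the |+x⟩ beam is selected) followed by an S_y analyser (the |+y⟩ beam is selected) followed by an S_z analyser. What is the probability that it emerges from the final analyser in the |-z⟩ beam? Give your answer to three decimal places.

0.039

First analyser (S_x): P(|+x⟩) = |⟨+x|ψ⟩|² = 9/58.
After stage 1 the state is |+x⟩; P(|+y⟩) = |⟨+y|+x⟩|² = 1/2.
After stage 2 the state is |+y⟩; P(|-z⟩) = |⟨-z|+y⟩|² = 1/2.
Joint probability = 9/58 × 1/2 × 1/2 = 0.039.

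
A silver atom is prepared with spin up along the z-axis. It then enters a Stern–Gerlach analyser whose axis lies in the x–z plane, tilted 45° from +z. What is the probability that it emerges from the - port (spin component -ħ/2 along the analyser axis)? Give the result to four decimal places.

0.1464

For spin-½, the probability of finding spin-up along an axis at angle θ to the initial spin direction is cos²(θ/2); spin-down is sin²(θ/2).
θ = 45°, so P = sin²(22.5°) ≈ 0.1464.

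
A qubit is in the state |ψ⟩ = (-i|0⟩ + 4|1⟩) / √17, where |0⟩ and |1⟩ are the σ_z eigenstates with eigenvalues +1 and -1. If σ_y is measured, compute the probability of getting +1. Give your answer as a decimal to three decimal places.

0.735

|+y⟩ = (|0⟩ + i|1⟩)/√2, so ⟨+y|ψ⟩ = (-5i) / (√2·√17).
P = |-5i|² / 34 = 25/34.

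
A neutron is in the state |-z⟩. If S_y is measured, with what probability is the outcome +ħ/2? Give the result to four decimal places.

In the S_z basis, |-z⟩ = |-z⟩ and |+y⟩ = (|+z⟩ + i|-z⟩)/√2.
|⟨+y|-z⟩|² = 1/2.

0.5000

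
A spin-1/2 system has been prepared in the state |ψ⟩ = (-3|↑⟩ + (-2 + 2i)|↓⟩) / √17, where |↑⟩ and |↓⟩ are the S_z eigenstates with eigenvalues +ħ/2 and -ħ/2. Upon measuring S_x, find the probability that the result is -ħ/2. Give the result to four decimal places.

|-x⟩ = (|↑⟩ - |↓⟩)/√2, so ⟨-x|ψ⟩ = (-1 - 2i) / (√2·√17).
P = |-1 - 2i|² / 34 = 5/34.

0.1471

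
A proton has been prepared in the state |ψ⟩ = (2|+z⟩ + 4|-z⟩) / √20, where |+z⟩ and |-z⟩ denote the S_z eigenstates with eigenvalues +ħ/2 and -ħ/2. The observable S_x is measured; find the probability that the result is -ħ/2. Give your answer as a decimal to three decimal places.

|-x⟩ = (|+z⟩ - |-z⟩)/√2, so ⟨-x|ψ⟩ = (-2) / (√2·√20).
P = |-2|² / 40 = 4/40.

0.100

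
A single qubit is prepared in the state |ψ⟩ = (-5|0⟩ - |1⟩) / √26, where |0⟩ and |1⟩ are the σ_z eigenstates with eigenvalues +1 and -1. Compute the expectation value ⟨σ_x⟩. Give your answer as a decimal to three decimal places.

0.385

⟨σ_x⟩ = 2 Re(a* b)/(|a|²+|b|²) with a = -5, b = -1.
a* b = 5, so ⟨σ_x⟩ = 10/26.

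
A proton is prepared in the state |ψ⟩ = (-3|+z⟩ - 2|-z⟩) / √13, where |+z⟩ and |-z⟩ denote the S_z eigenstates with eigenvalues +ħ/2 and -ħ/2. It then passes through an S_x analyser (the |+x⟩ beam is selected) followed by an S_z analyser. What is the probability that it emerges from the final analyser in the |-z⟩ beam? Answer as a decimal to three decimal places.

0.481

First analyser (S_x): P(|+x⟩) = |⟨+x|ψ⟩|² = 25/26.
After stage 1 the state is |+x⟩; P(|-z⟩) = |⟨-z|+x⟩|² = 1/2.
Joint probability = 25/26 × 1/2 = 0.481.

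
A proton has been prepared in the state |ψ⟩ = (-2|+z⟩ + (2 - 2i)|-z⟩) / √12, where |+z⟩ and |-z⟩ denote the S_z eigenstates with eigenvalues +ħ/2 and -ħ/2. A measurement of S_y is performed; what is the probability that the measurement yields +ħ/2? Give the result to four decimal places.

0.8333

|+y⟩ = (|+z⟩ + i|-z⟩)/√2, so ⟨+y|ψ⟩ = (-4 - 2i) / (√2·√12).
P = |-4 - 2i|² / 24 = 20/24.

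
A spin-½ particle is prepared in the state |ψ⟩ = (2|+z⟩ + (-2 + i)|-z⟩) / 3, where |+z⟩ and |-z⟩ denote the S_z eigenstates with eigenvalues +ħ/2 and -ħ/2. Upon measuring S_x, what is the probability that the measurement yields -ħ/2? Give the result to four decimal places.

|-x⟩ = (|+z⟩ - |-z⟩)/√2, so ⟨-x|ψ⟩ = (4 - i) / (√2·3).
P = |4 - i|² / 18 = 17/18.

0.9444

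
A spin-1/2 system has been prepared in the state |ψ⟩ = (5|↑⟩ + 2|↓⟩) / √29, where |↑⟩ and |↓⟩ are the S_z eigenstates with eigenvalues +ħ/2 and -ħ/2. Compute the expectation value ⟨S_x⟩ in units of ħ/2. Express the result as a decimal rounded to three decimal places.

⟨σ_x⟩ = 2 Re(a* b)/(|a|²+|b|²) with a = 5, b = 2.
a* b = 10, so ⟨σ_x⟩ = 20/29.
⟨S_x⟩ = (ħ/2)·⟨σ_x⟩.

0.690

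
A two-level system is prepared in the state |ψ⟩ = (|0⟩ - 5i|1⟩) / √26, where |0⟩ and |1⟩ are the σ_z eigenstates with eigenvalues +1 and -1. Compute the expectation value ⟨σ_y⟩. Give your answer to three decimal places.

-0.385

⟨σ_y⟩ = 2 Im(a* b)/(|a|²+|b|²) with a = 1, b = -5i.
a* b = -5i, so ⟨σ_y⟩ = -10/26.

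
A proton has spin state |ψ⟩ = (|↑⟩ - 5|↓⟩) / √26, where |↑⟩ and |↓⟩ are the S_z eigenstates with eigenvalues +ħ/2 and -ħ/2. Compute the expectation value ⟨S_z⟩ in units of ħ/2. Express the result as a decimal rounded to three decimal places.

-0.923

⟨σ_z⟩ = |a|² - |b|² divided by |a|²+|b|², with a, b the |↑⟩, |↓⟩ amplitudes.
= (1 - 25)/26 = -24/26.
⟨S_z⟩ = (ħ/2)·⟨σ_z⟩.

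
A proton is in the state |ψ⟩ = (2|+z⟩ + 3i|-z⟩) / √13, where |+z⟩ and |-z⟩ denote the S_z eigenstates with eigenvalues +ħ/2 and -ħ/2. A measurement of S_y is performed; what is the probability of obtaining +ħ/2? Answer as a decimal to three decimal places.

|+y⟩ = (|+z⟩ + i|-z⟩)/√2, so ⟨+y|ψ⟩ = (5) / (√2·√13).
P = |5|² / 26 = 25/26.

0.962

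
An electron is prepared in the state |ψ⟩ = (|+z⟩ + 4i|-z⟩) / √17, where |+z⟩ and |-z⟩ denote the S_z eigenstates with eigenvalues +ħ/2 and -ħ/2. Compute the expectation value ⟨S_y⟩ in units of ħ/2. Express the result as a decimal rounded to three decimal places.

⟨σ_y⟩ = 2 Im(a* b)/(|a|²+|b|²) with a = 1, b = 4i.
a* b = 4i, so ⟨σ_y⟩ = 8/17.
⟨S_y⟩ = (ħ/2)·⟨σ_y⟩.

0.471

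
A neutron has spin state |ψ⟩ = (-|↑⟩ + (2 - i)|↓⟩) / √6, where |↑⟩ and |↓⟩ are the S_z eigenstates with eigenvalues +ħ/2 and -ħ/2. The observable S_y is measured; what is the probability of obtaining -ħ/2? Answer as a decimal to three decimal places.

|-y⟩ = (|↑⟩ - i|↓⟩)/√2, so ⟨-y|ψ⟩ = (2i) / (√2·√6).
P = |2i|² / 12 = 4/12.

0.333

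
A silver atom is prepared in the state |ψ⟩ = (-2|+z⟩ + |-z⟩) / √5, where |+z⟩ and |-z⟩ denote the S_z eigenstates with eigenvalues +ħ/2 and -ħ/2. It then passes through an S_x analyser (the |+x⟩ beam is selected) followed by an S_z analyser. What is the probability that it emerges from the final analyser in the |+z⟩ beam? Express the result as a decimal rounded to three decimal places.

First analyser (S_x): P(|+x⟩) = |⟨+x|ψ⟩|² = 1/10.
After stage 1 the state is |+x⟩; P(|+z⟩) = |⟨+z|+x⟩|² = 1/2.
Joint probability = 1/10 × 1/2 = 0.050.

0.050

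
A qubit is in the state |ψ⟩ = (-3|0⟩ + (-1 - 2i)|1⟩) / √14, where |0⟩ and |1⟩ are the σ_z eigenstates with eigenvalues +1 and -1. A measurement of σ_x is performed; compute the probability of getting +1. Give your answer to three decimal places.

0.714

|+x⟩ = (|0⟩ + |1⟩)/√2, so ⟨+x|ψ⟩ = (-4 - 2i) / (√2·√14).
P = |-4 - 2i|² / 28 = 20/28.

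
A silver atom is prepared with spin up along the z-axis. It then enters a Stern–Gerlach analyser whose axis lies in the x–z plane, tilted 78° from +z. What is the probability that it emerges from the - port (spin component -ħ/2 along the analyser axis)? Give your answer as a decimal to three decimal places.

0.396

For spin-½, the probability of finding spin-up along an axis at angle θ to the initial spin direction is cos²(θ/2); spin-down is sin²(θ/2).
θ = 78°, so P = sin²(39°) ≈ 0.396.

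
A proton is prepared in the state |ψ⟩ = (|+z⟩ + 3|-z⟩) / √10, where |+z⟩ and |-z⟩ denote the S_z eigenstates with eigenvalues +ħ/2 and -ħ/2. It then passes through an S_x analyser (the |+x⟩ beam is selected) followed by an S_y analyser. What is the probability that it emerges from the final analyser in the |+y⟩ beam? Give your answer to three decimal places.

0.400

First analyser (S_x): P(|+x⟩) = |⟨+x|ψ⟩|² = 16/20.
After stage 1 the state is |+x⟩; P(|+y⟩) = |⟨+y|+x⟩|² = 1/2.
Joint probability = 16/20 × 1/2 = 0.400.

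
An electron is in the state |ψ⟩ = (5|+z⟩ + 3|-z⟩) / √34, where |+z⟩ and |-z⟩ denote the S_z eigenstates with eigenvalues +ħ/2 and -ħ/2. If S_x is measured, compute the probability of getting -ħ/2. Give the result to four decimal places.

|-x⟩ = (|+z⟩ - |-z⟩)/√2, so ⟨-x|ψ⟩ = (2) / (√2·√34).
P = |2|² / 68 = 4/68.

0.0588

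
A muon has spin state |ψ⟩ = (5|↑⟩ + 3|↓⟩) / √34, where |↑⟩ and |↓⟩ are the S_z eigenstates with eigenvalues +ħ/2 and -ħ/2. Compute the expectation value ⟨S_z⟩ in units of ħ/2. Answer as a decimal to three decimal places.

0.471

⟨σ_z⟩ = |a|² - |b|² divided by |a|²+|b|², with a, b the |↑⟩, |↓⟩ amplitudes.
= (25 - 9)/34 = 16/34.
⟨S_z⟩ = (ħ/2)·⟨σ_z⟩.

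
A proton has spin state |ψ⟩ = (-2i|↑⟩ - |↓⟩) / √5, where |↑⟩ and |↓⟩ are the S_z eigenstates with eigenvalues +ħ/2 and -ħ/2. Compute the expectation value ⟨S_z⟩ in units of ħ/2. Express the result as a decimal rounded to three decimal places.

⟨σ_z⟩ = |a|² - |b|² divided by |a|²+|b|², with a, b the |↑⟩, |↓⟩ amplitudes.
= (4 - 1)/5 = 3/5.
⟨S_z⟩ = (ħ/2)·⟨σ_z⟩.

0.600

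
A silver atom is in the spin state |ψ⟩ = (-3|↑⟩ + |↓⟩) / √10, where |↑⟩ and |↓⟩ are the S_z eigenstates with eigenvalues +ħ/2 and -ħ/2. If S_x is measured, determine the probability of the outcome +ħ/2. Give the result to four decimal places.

0.2000

|+x⟩ = (|↑⟩ + |↓⟩)/√2, so ⟨+x|ψ⟩ = (-2) / (√2·√10).
P = |-2|² / 20 = 4/20.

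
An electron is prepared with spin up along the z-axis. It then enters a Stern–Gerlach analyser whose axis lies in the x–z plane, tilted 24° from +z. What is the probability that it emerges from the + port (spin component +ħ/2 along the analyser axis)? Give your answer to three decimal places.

For spin-½, the probability of finding spin-up along an axis at angle θ to the initial spin direction is cos²(θ/2); spin-down is sin²(θ/2).
θ = 24°, so P = cos²(12°) ≈ 0.957.

0.957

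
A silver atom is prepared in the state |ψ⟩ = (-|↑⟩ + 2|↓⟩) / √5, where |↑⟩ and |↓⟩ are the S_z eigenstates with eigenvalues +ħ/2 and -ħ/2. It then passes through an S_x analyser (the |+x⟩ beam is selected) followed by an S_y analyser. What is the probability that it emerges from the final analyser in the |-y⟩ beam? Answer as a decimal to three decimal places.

First analyser (S_x): P(|+x⟩) = |⟨+x|ψ⟩|² = 1/10.
After stage 1 the state is |+x⟩; P(|-y⟩) = |⟨-y|+x⟩|² = 1/2.
Joint probability = 1/10 × 1/2 = 0.050.

0.050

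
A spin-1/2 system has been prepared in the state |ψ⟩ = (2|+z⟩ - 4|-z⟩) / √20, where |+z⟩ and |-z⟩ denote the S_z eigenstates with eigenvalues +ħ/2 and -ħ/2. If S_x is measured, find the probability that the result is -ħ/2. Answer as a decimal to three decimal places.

|-x⟩ = (|+z⟩ - |-z⟩)/√2, so ⟨-x|ψ⟩ = (6) / (√2·√20).
P = |6|² / 40 = 36/40.

0.900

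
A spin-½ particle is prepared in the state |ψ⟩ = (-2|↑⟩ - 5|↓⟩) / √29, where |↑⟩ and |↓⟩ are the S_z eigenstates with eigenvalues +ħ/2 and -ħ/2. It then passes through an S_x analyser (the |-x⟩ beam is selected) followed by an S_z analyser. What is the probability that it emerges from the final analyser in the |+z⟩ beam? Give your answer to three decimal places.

0.078

First analyser (S_x): P(|-x⟩) = |⟨-x|ψ⟩|² = 9/58.
After stage 1 the state is |-x⟩; P(|+z⟩) = |⟨+z|-x⟩|² = 1/2.
Joint probability = 9/58 × 1/2 = 0.078.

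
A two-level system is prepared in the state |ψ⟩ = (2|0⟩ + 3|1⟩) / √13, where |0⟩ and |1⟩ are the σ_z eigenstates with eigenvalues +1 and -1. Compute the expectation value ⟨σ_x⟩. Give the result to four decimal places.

⟨σ_x⟩ = 2 Re(a* b)/(|a|²+|b|²) with a = 2, b = 3.
a* b = 6, so ⟨σ_x⟩ = 12/13.

0.9231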